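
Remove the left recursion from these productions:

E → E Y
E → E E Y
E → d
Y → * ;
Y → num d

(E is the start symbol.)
E → d E'
E' → Y E'
E' → E Y E'
E' → ε
Y → * ;
Y → num d

E is directly left-recursive. The standard transformation for
  A → A α₁ | ... | A α_m | β₁ | ... | β_n
is
  A  → β₁ A' | ... | β_n A'
  A' → α₁ A' | ... | α_m A' | ε

E → d becomes E → d E'
E → E Y becomes E' → Y E'
E → E E Y becomes E' → E Y E'
Add E' → ε

Productions for other non-terminals are unchanged:
  Y → * ;
  Y → num d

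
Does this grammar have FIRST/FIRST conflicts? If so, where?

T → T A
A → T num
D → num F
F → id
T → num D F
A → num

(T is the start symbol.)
A FIRST/FIRST conflict occurs when two productions N → α and N → β for the same non-terminal have FIRST(α) ∩ FIRST(β) ≠ ∅ (with ε ∈ FIRST of a nullable right-hand side, so two nullable alternatives also conflict).

FIRST sets of the non-terminals at (or reachable through a nullable prefix from) the front of some alternative:
  FIRST(T) = { 'num' }

Productions for T:
  T → T A: FIRST = { 'num' }
  T → num D F: FIRST = { 'num' }
Productions for A:
  A → T num: FIRST = { 'num' }
  A → num: FIRST = { 'num' }
D, F have only one production, so no FIRST/FIRST conflict is possible there.

Conflict for T: T → T A and T → num D F
  Overlap: { 'num' }
Conflict for A: A → T num and A → num
  Overlap: { 'num' }

Answer: Yes. T → T A / T → num D F on { 'num' }; A → T num / A → num on { 'num' }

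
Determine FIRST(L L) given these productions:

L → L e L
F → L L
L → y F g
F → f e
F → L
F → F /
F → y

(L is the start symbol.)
{ 'y' }

FIRST sets of the non-terminals involved (from the grammar, by fixed-point iteration):
  FIRST(L) = { 'y' }

To compute FIRST(L L), process the symbols left to right:
Symbol L is a non-terminal. Add FIRST(L) \ {ε} = { 'y' }
L is not nullable (ε ∉ FIRST(L)), so stop here.
FIRST(L L) = { 'y' }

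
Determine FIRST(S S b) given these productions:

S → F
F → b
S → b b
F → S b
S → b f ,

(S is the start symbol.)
{ 'b' }

FIRST sets of the non-terminals involved (from the grammar, by fixed-point iteration):
  FIRST(S) = { 'b' }

To compute FIRST(S S b), process the symbols left to right:
Symbol S is a non-terminal. Add FIRST(S) \ {ε} = { 'b' }
S is not nullable (ε ∉ FIRST(S)), so stop here.
FIRST(S S b) = { 'b' }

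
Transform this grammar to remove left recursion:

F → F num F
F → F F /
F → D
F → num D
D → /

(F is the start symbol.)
F is directly left-recursive. The standard transformation for
  A → A α₁ | ... | A α_m | β₁ | ... | β_n
is
  A  → β₁ A' | ... | β_n A'
  A' → α₁ A' | ... | α_m A' | ε

F → D becomes F → D F'
F → num D becomes F → num D F'
F → F num F becomes F' → num F F'
F → F F / becomes F' → F / F'
Add F' → ε

Productions for other non-terminals are unchanged:
  D → /

Resulting grammar:
F → D F'
F → num D F'
F' → num F F'
F' → F / F'
F' → ε
D → /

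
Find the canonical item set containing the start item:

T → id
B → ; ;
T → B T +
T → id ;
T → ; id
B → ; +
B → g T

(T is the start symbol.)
{ [B → . ; +], [B → . ; ;], [B → . g T], [T → . ; id], [T → . B T +], [T → . id ;], [T → . id], [T' → . T] }

First, augment the grammar with T' → T
I₀ = CLOSURE({ [T' → . T] }):
  [T' → . T] has the dot before T: add [T → . id], [T → . B T +], [T → . id ;], [T → . ; id]
  [T → . B T +] has the dot before B: add [B → . ; ;], [B → . ; +], [B → . g T]
No further items can be added.

I₀ = { [B → . ; +], [B → . ; ;], [B → . g T], [T → . ; id], [T → . B T +], [T → . id ;], [T → . id], [T' → . T] }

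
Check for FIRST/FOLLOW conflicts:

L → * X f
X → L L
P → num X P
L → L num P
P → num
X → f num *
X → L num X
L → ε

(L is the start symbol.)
A FIRST/FOLLOW conflict occurs when a non-terminal N has a nullable alternative N → β (β ⇒* ε) and another alternative N → α with FIRST(α) ∩ FOLLOW(N) ≠ ∅: on such a lookahead the parser cannot decide between expanding α and letting N vanish via β.

Nullable non-terminals: L, X.
FIRST sets used below: FIRST(L) = { '*', 'num', ε }

L: nullable alternative(s) L → ε; FOLLOW(L) = { $, '*', 'f', 'num' }
  L → * X f: FIRST \ {ε} = { '*' } — overlaps FOLLOW(L) on { '*' }: CONFLICT
  L → L num P: FIRST \ {ε} = { '*', 'num' } — overlaps FOLLOW(L) on { '*', 'num' }: CONFLICT
  L → ε: FIRST \ {ε} = { } — this is the only nullable alternative, skip

X: nullable alternative(s) X → L L; FOLLOW(X) = { 'f', 'num' }
  X → L L: FIRST \ {ε} = { '*', 'num' } — this is the only nullable alternative, skip
  X → f num *: FIRST \ {ε} = { 'f' } — overlaps FOLLOW(X) on { 'f' }: CONFLICT
  X → L num X: FIRST \ {ε} = { '*', 'num' } — overlaps FOLLOW(X) on { 'num' }: CONFLICT

P has no nullable alternative, so no FIRST/FOLLOW check is needed there.

So the grammar has 4 FIRST/FOLLOW conflicts (marked CONFLICT above).

Answer: Yes. L → '*' X f with FOLLOW(L) on { '*' }; L → L num P with FOLLOW(L) on { '*', 'num' }; X → f num '*' with FOLLOW(X) on { 'f' }; X → L num X with FOLLOW(X) on { 'num' }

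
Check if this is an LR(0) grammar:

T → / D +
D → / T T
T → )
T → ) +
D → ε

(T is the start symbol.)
Augment with T' → T and build the canonical LR(0) collection (I0 = CLOSURE({[T' → . T]}), then GOTO on every symbol after a dot until no new states appear). It has 10 states:
  I0: { [T → . ) +], [T → . )], [T → . / D +], [T' → . T] }  — shift
  I1: { [T → ) . +], [T → ) .] }  — shift, reduce
  I2: { [D → . / T T], [D → .], [T → / . D +] }  — shift, reduce
  I3: { [T' → T .] }  — accept
  I4: { [D → / . T T], [T → . ) +], [T → . )], [T → . / D +] }  — shift
  I5: { [T → / D . +] }  — shift
  I6: { [T → / D + .] }  — reduce
  I7: { [D → / T . T], [T → . ) +], [T → . )], [T → . / D +] }  — shift
  I8: { [D → / T T .] }  — reduce
  I9: { [T → ) + .] }  — reduce

Conflict in state I1:
  Shift-reduce conflict between [T → ) .] and [T → ) . +]
So the grammar is NOT LR(0).

Answer: No. Shift-reduce conflict between [T → ) .] and [T → ) . +]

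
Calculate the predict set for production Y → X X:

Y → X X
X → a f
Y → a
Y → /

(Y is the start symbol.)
PREDICT(Y → X X) = (FIRST(RHS) \ {ε}) ∪ (FOLLOW(Y) if ε ∈ FIRST(RHS), i.e. RHS ⇒* ε)
FIRST(X) = { 'a' }
FIRST(X X) = { 'a' }
ε ∉ FIRST(X X), so FOLLOW(Y) is not added.
PREDICT(Y → X X) = { 'a' }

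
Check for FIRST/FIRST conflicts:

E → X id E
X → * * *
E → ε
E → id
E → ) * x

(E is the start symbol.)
No FIRST/FIRST conflicts.

A FIRST/FIRST conflict occurs when two productions N → α and N → β for the same non-terminal have FIRST(α) ∩ FIRST(β) ≠ ∅ (with ε ∈ FIRST of a nullable right-hand side, so two nullable alternatives also conflict).

FIRST sets of the non-terminals at (or reachable through a nullable prefix from) the front of some alternative:
  FIRST(X) = { '*' }

Productions for E:
  E → X id E: FIRST = { '*' }
  E → ε: FIRST = { ε }
  E → id: FIRST = { 'id' }
  E → ) * x: FIRST = { ')' }
X has only one production, so no FIRST/FIRST conflict is possible there.

All alternatives of each non-terminal have pairwise disjoint FIRST sets.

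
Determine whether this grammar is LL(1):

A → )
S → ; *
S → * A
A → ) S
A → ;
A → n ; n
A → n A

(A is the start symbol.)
No. Predict set conflict for A: { ')' }

For A:
  PREDICT(A → ')') = { ')' }
  PREDICT(A → ')' S) = { ')' }
  PREDICT(A → ';') = { ';' }
  PREDICT(A → n ';' n) = { 'n' }
  PREDICT(A → n A) = { 'n' }
For S:
  PREDICT(S → ';' '*') = { ';' }
  PREDICT(S → '*' A) = { '*' }

Conflict found: Predict set conflict for A: { ')' }
The grammar is NOT LL(1).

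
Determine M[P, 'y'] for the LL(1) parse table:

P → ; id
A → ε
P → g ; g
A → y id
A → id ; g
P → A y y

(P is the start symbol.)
To find M[P, 'y'], we find productions for P where 'y' is in the predict set (PREDICT(N → α) = (FIRST(α) \ {ε}) ∪ (FOLLOW(N) if α ⇒* ε)).

Relevant sets:
  FIRST(A) = { 'id', 'y', ε }

P → ; id: PREDICT = { ';' }
P → g ; g: PREDICT = { 'g' }
P → A y y: PREDICT = { 'id', 'y' }
  'y' is in predict set, so this production goes in M[P, 'y']

M[P, 'y'] = P → A y y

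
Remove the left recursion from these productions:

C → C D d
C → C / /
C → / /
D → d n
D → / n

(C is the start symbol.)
C → / / C'
C' → D d C'
C' → / / C'
C' → ε
D → d n
D → / n

C is directly left-recursive. The standard transformation for
  A → A α₁ | ... | A α_m | β₁ | ... | β_n
is
  A  → β₁ A' | ... | β_n A'
  A' → α₁ A' | ... | α_m A' | ε

C → / / becomes C → / / C'
C → C D d becomes C' → D d C'
C → C / / becomes C' → / / C'
Add C' → ε

Productions for other non-terminals are unchanged:
  D → d n
  D → / n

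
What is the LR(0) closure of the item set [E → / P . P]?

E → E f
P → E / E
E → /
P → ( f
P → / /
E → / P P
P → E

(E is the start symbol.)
{ [E → . / P P], [E → . /], [E → . E f], [E → / P . P], [P → . ( f], [P → . / /], [P → . E / E], [P → . E] }

Start with: [E → / P . P]
  [E → / P . P] has the dot before P: add [P → . E / E], [P → . ( f], [P → . / /], [P → . E]
  [P → . E / E] has the dot before E: add [E → . E f], [E → . /], [E → . / P P]
No further items can be added.

CLOSURE = { [E → . / P P], [E → . /], [E → . E f], [E → / P . P], [P → . ( f], [P → . / /], [P → . E / E], [P → . E] }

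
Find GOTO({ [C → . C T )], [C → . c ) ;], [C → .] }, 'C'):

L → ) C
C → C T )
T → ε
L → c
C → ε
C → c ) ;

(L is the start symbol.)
GOTO(I, 'C') = CLOSURE({ [A → αX.β] : [A → α.Xβ] ∈ I, X = 'C' })

Items with dot before 'C', with the dot advanced:
  [C → . C T )] → [C → C . T )]
Closure of the advanced items:
  [C → C . T )] has the dot before T: add [T → .]

GOTO = { [C → C . T )], [T → .] }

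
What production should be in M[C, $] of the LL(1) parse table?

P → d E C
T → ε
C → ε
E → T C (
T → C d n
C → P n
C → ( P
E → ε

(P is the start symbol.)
C → ε

To find M[C, $], we find productions for C where $ is in the predict set (PREDICT(N → α) = (FIRST(α) \ {ε}) ∪ (FOLLOW(N) if α ⇒* ε)).

Relevant sets:
  FIRST(P) = { 'd' }
  FOLLOW(C) = { $, '(', 'd', 'n' }

C → ε: PREDICT = { $, '(', 'd', 'n' }
  $ is in predict set, so this production goes in M[C, $]
C → P n: PREDICT = { 'd' }
C → ( P: PREDICT = { '(' }

M[C, $] = C → ε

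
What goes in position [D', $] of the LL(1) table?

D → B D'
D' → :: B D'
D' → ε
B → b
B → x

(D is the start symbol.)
D' → ε

To find M[D', $], we find productions for D' where $ is in the predict set (PREDICT(N → α) = (FIRST(α) \ {ε}) ∪ (FOLLOW(N) if α ⇒* ε)).

Relevant sets:
  FOLLOW(D') = { $ }

D' → :: B D': PREDICT = { '::' }
D' → ε: PREDICT = { $ }
  $ is in predict set, so this production goes in M[D', $]

M[D', $] = D' → ε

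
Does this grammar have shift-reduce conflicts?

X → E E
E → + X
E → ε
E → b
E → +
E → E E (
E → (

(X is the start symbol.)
A shift-reduce conflict occurs when an LR(0) state has both:
  - a complete (reduce) item [A → α .] (dot at the end), and
  - a shift item [B → β . c γ] (dot before a terminal).

Augment with X' → X and build the canonical LR(0) collection (I0 = CLOSURE({[X' → . X]}), then GOTO on every symbol after a dot until no new states appear). It has 10 states:
  I0: { [E → . (], [E → . + X], [E → . +], [E → . E E (], [E → . b], [E → .], [X → . E E], [X' → . X] }  — shift, reduce
  I1: { [E → ( .] }  — reduce
  I2: { [E → + . X], [E → + .], [E → . (], [E → . + X], [E → . +], [E → . E E (], [E → . b], [E → .], [X → . E E] }  — shift, 2 reduces
  I3: { [E → . (], [E → . + X], [E → . +], [E → . E E (], [E → . b], [E → .], [E → E . E (], [X → E . E] }  — shift, reduce
  I4: { [X' → X .] }  — accept
  I5: { [E → b .] }  — reduce
  I6: { [E → . (], [E → . + X], [E → . +], [E → . E E (], [E → . b], [E → .], [E → E . E (], [E → E E . (], [X → E E .] }  — shift, 2 reduces
  I7: { [E → ( .], [E → E E ( .] }  — 2 reduces
  I8: { [E → . (], [E → . + X], [E → . +], [E → . E E (], [E → . b], [E → .], [E → E . E (], [E → E E . (] }  — shift, reduce
  I9: { [E → + X .] }  — reduce

I0 contains reduce item [E → .] and shift items [E → . (], [E → . +], [E → . + X], [E → . b] — shift-reduce conflict.
I2 contains reduce items [E → .], [E → + .] and shift items [E → . (], [E → . +], [E → . + X], [E → . b] — shift-reduce conflict.
I3 contains reduce item [E → .] and shift items [E → . (], [E → . +], [E → . + X], [E → . b] — shift-reduce conflict.
I6 contains reduce items [E → .], [X → E E .] and shift items [E → . (], [E → . +], [E → . + X], [E → E E . (], [E → . b] — shift-reduce conflict.
I8 contains reduce item [E → .] and shift items [E → . (], [E → . +], [E → . + X], [E → E E . (], [E → . b] — shift-reduce conflict.

Answer: Yes — I0: [E → .] vs [E → . (]; I2: [E → .] vs [E → . (]; I3: [E → .] vs [E → . (]; I6: [E → .] vs [E → . (]; I8: [E → .] vs [E → . (]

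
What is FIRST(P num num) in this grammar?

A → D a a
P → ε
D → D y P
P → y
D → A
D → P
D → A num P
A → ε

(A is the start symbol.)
FIRST sets of the non-terminals involved (from the grammar, by fixed-point iteration):
  FIRST(P) = { 'y', ε }

To compute FIRST(P num num), process the symbols left to right:
Symbol P is a non-terminal. Add FIRST(P) \ {ε} = { 'y' }
P is nullable (ε ∈ FIRST(P)), continue to the next symbol.
Symbol num is a terminal. Add 'num' and stop.
FIRST(P num num) = { 'num', 'y' }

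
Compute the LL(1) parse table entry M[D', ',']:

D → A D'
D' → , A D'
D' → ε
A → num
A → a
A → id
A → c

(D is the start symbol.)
To find M[D', ','], we find productions for D' where ',' is in the predict set (PREDICT(N → α) = (FIRST(α) \ {ε}) ∪ (FOLLOW(N) if α ⇒* ε)).

Relevant sets:
  FOLLOW(D') = { $ }

D' → , A D': PREDICT = { ',' }
  ',' is in predict set, so this production goes in M[D', ',']
D' → ε: PREDICT = { $ }

M[D', ','] = D' → , A D'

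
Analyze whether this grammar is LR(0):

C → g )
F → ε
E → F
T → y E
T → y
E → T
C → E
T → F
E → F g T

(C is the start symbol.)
No. Shift-reduce conflict between [F → .] and [C → . g )]

Augment with C' → C and build the canonical LR(0) collection (I0 = CLOSURE({[C' → . C]}), then GOTO on every symbol after a dot until no new states appear). It has 12 states:
  I0: { [C → . E], [C → . g )], [C' → . C], [E → . F g T], [E → . F], [E → . T], [F → .], [T → . F], [T → . y E], [T → . y] }  — shift, reduce
  I1: { [C' → C .] }  — accept
  I2: { [C → E .] }  — reduce
  I3: { [E → F . g T], [E → F .], [T → F .] }  — shift, 2 reduces
  I4: { [E → T .] }  — reduce
  I5: { [C → g . )] }  — shift
  I6: { [E → . F g T], [E → . F], [E → . T], [F → .], [T → . F], [T → . y E], [T → . y], [T → y . E], [T → y .] }  — shift, 2 reduces
  I7: { [T → y E .] }  — reduce
  I8: { [C → g ) .] }  — reduce
  I9: { [E → F g . T], [F → .], [T → . F], [T → . y E], [T → . y] }  — shift, reduce
  I10: { [T → F .] }  — reduce
  I11: { [E → F g T .] }  — reduce

Conflict in state I0:
  Shift-reduce conflict between [F → .] and [C → . g )]
So the grammar is NOT LR(0).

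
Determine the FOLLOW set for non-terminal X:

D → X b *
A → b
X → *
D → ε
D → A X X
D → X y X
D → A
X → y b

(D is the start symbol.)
{ $, '*', 'b', 'y' }

To compute FOLLOW(X), find every occurrence of X on a right-hand side N → α X β: add FIRST(β) \ {ε}, and if β is empty or nullable also add FOLLOW(N). Iterate to a fixed point.

In D → X b *: X is followed by b '*', add FIRST(b '*') \ {ε} = { 'b' }
In D → A X X: X is followed by X, add FIRST(X) \ {ε} = { '*', 'y' }
In D → A X X: X is at the end, add FOLLOW(D)
In D → X y X: X is followed by y X, add FIRST(y X) \ {ε} = { 'y' }
In D → X y X: X is at the end, add FOLLOW(D)

The FOLLOW sets referred to above (computed the same way, to a fixed point):
  FOLLOW(D) = { $ }

Taking the union: FOLLOW(X) = { $, '*', 'b', 'y' }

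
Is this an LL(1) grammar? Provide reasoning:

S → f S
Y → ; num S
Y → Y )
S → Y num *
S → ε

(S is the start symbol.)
No. Predict set conflict for Y: { ';' }

Relevant sets:
  FIRST(Y) = { ';' }
  FOLLOW(S) = { $, ')', 'num' }

For S:
  PREDICT(S → f S) = { 'f' }
  PREDICT(S → Y num '*') = { ';' }
  PREDICT(S → ε) = { $, ')', 'num' }
For Y:
  PREDICT(Y → ';' num S) = { ';' }
  PREDICT(Y → Y ')') = { ';' }

Conflict found: Predict set conflict for Y: { ';' }
The grammar is NOT LL(1).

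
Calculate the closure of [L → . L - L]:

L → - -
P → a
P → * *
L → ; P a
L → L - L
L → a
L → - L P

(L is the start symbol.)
{ [L → . - -], [L → . - L P], [L → . ; P a], [L → . L - L], [L → . a] }

To compute CLOSURE, for each item [A → α.Bβ] where B is a non-terminal, add [B → .γ] for all productions B → γ; repeat for the newly added items until nothing changes.

Start with: [L → . L - L]
  [L → . L - L] has the dot before L: add [L → . - -], [L → . ; P a], [L → . a], [L → . - L P]
No further items can be added.

CLOSURE = { [L → . - -], [L → . - L P], [L → . ; P a], [L → . L - L], [L → . a] }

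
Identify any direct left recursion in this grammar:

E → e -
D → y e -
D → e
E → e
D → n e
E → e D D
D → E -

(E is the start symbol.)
Direct left recursion occurs when N → N α for some non-terminal N (the right-hand side begins with the left-hand side itself).

E → e -: starts with e
D → y e -: starts with y
D → e: starts with e
E → e: starts with e
D → n e: starts with n
E → e D D: starts with e
D → E -: starts with E

No direct left recursion found.

Answer: No direct left recursion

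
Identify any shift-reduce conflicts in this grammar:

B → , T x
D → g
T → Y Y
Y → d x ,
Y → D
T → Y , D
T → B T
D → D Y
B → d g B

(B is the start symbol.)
A shift-reduce conflict occurs when an LR(0) state has both:
  - a complete (reduce) item [A → α .] (dot at the end), and
  - a shift item [B → β . c γ] (dot before a terminal).

Augment with B' → B and build the canonical LR(0) collection (I0 = CLOSURE({[B' → . B]}), then GOTO on every symbol after a dot until no new states appear). It has 21 states:
  I0: { [B → . , T x], [B → . d g B], [B' → . B] }  — shift
  I1: { [B → , . T x], [B → . , T x], [B → . d g B], [D → . D Y], [D → . g], [T → . B T], [T → . Y , D], [T → . Y Y], [Y → . D], [Y → . d x ,] }  — shift
  I2: { [B' → B .] }  — accept
  I3: { [B → d . g B] }  — shift
  I4: { [B → . , T x], [B → . d g B], [B → d g . B] }  — shift
  I5: { [B → d g B .] }  — reduce
  I6: { [B → . , T x], [B → . d g B], [D → . D Y], [D → . g], [T → . B T], [T → . Y , D], [T → . Y Y], [T → B . T], [Y → . D], [Y → . d x ,] }  — shift
  I7: { [D → . D Y], [D → . g], [D → D . Y], [Y → . D], [Y → . d x ,], [Y → D .] }  — shift, reduce
  I8: { [B → , T . x] }  — shift
  I9: { [D → . D Y], [D → . g], [T → Y . , D], [T → Y . Y], [Y → . D], [Y → . d x ,] }  — shift
  I10: { [B → d . g B], [Y → d . x ,] }  — shift
  I11: { [D → g .] }  — reduce
  I12: { [Y → d x . ,] }  — shift
  I13: { [Y → d x , .] }  — reduce
  I14: { [D → . D Y], [D → . g], [T → Y , . D] }  — shift
  I15: { [T → Y Y .] }  — reduce
  I16: { [Y → d . x ,] }  — shift
  I17: { [D → . D Y], [D → . g], [D → D . Y], [T → Y , D .], [Y → . D], [Y → . d x ,] }  — shift, reduce
  I18: { [D → D Y .] }  — reduce
  I19: { [B → , T x .] }  — reduce
  I20: { [T → B T .] }  — reduce

I7 contains reduce item [Y → D .] and shift items [D → . g], [Y → . d x ,] — shift-reduce conflict.
I17 contains reduce item [T → Y , D .] and shift items [D → . g], [Y → . d x ,] — shift-reduce conflict.

Answer: Yes — I7: [Y → D .] vs [D → . g]; I17: [T → Y , D .] vs [D → . g]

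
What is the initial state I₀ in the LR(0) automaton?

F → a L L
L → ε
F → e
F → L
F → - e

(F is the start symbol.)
{ [F → . - e], [F → . L], [F → . a L L], [F → . e], [F' → . F], [L → .] }

First, augment the grammar with F' → F
I₀ = CLOSURE({ [F' → . F] }):
  [F' → . F] has the dot before F: add [F → . a L L], [F → . e], [F → . L], [F → . - e]
  [F → . L] has the dot before L: add [L → .]
No further items can be added.

I₀ = { [F → . - e], [F → . L], [F → . a L L], [F → . e], [F' → . F], [L → .] }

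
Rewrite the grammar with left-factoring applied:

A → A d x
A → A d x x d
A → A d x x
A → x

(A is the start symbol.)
A → A d x A'
A' → ε
A' → x A''
A'' → d
A'' → ε
A → x

Left-factoring transforms A → αβ₁ | αβ₂ into A → αA' and A' → β₁ | β₂
(α is the longest common prefix among the alternatives). Repeat until
no nonterminal has two alternatives with a common prefix.

Round 1: A has alternatives sharing prefix 'A d x'. Introduce A': A → A d x A'
  Add: A' → ε
  Add: A' → x d
  Add: A' → x

Round 2: A' has alternatives sharing prefix 'x'. Introduce A'': A' → x A''
  Add: A'' → d
  Add: A'' → ε

No remaining common prefixes — done.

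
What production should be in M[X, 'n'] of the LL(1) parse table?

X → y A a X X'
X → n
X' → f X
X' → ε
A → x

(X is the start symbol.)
X → n

To find M[X, 'n'], we find productions for X where 'n' is in the predict set (PREDICT(N → α) = (FIRST(α) \ {ε}) ∪ (FOLLOW(N) if α ⇒* ε)).

X → y A a X X': PREDICT = { 'y' }
X → n: PREDICT = { 'n' }
  'n' is in predict set, so this production goes in M[X, 'n']

M[X, 'n'] = X → n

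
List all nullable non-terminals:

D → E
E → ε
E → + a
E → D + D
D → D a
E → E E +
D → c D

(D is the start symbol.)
{ 'D', 'E' }

A non-terminal is nullable if it can derive ε (the empty string): either it has an ε-production, or it has a production whose right-hand side consists entirely of nullable non-terminals.

ε-productions: E → ε
So E is immediately nullable.
D → E: every symbol on the right is nullable, so D is nullable too.
Every non-terminal is now nullable.
Nullable = { 'D', 'E' }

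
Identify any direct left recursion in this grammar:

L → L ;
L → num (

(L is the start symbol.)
Direct left recursion occurs when N → N α for some non-terminal N (the right-hand side begins with the left-hand side itself).

L → L ;: LEFT RECURSIVE (starts with L)
L → num (: starts with num

The grammar has direct left recursion on: L.

Answer: Yes, L is left-recursive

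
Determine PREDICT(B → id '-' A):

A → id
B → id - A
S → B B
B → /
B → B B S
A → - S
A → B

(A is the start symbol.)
PREDICT(B → id '-' A) = (FIRST(RHS) \ {ε}) ∪ (FOLLOW(B) if ε ∈ FIRST(RHS), i.e. RHS ⇒* ε)
FIRST(id '-' A) = { 'id' }
ε ∉ FIRST(id '-' A), so FOLLOW(B) is not added.
PREDICT(B → id '-' A) = { 'id' }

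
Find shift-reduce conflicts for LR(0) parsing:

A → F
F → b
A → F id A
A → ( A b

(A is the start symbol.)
Yes — I3: [A → F .] vs [A → F . id A]

A shift-reduce conflict occurs when an LR(0) state has both:
  - a complete (reduce) item [A → α .] (dot at the end), and
  - a shift item [B → β . c γ] (dot before a terminal).

Augment with A' → A and build the canonical LR(0) collection (I0 = CLOSURE({[A' → . A]}), then GOTO on every symbol after a dot until no new states appear). It has 9 states:
  I0: { [A → . ( A b], [A → . F id A], [A → . F], [A' → . A], [F → . b] }  — shift
  I1: { [A → ( . A b], [A → . ( A b], [A → . F id A], [A → . F], [F → . b] }  — shift
  I2: { [A' → A .] }  — accept
  I3: { [A → F . id A], [A → F .] }  — shift, reduce
  I4: { [F → b .] }  — reduce
  I5: { [A → . ( A b], [A → . F id A], [A → . F], [A → F id . A], [F → . b] }  — shift
  I6: { [A → F id A .] }  — reduce
  I7: { [A → ( A . b] }  — shift
  I8: { [A → ( A b .] }  — reduce

I3 contains reduce item [A → F .] and shift item [A → F . id A] — shift-reduce conflict.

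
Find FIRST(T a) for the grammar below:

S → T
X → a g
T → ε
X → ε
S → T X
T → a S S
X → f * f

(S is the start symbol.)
FIRST sets of the non-terminals involved (from the grammar, by fixed-point iteration):
  FIRST(T) = { 'a', ε }

To compute FIRST(T a), process the symbols left to right:
Symbol T is a non-terminal. Add FIRST(T) \ {ε} = { 'a' }
T is nullable (ε ∈ FIRST(T)), continue to the next symbol.
Symbol a is a terminal. Add 'a' and stop.
FIRST(T a) = { 'a' }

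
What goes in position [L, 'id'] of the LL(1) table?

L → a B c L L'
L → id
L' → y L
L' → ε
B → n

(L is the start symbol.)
To find M[L, 'id'], we find productions for L where 'id' is in the predict set (PREDICT(N → α) = (FIRST(α) \ {ε}) ∪ (FOLLOW(N) if α ⇒* ε)).

L → a B c L L': PREDICT = { 'a' }
L → id: PREDICT = { 'id' }
  'id' is in predict set, so this production goes in M[L, 'id']

M[L, 'id'] = L → id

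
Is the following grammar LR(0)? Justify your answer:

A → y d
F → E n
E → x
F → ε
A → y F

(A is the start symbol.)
A grammar is LR(0) if no state in the canonical LR(0) collection has:
  - both a shift item (dot before a terminal) and a complete item (shift-reduce conflict), or
  - two or more complete items (reduce-reduce conflict; the accept item [A' → A .] counts as a complete item here).

Augment with A' → A and build the canonical LR(0) collection (I0 = CLOSURE({[A' → . A]}), then GOTO on every symbol after a dot until no new states appear). It has 8 states:
  I0: { [A → . y F], [A → . y d], [A' → . A] }  — shift
  I1: { [A' → A .] }  — accept
  I2: { [A → y . F], [A → y . d], [E → . x], [F → . E n], [F → .] }  — shift, reduce
  I3: { [F → E . n] }  — shift
  I4: { [A → y F .] }  — reduce
  I5: { [A → y d .] }  — reduce
  I6: { [E → x .] }  — reduce
  I7: { [F → E n .] }  — reduce

Conflict in state I2:
  Shift-reduce conflict between [F → .] and [A → y . d]
So the grammar is NOT LR(0).

Answer: No. Shift-reduce conflict between [F → .] and [A → y . d]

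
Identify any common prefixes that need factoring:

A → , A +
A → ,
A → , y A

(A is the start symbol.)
Left-factoring is needed when two productions for the same non-terminal
share a common prefix on the right-hand side.

Productions for A:
  A → , A +
  A → ,
  A → , y A

Found common prefix ',' in productions for A

Answer: Yes, A has productions with common prefix ','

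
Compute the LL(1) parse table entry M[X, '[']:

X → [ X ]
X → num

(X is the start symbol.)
To find M[X, '['], we find productions for X where '[' is in the predict set (PREDICT(N → α) = (FIRST(α) \ {ε}) ∪ (FOLLOW(N) if α ⇒* ε)).

X → [ X ]: PREDICT = { '[' }
  '[' is in predict set, so this production goes in M[X, '[']
X → num: PREDICT = { 'num' }

M[X, '['] = X → [ X ]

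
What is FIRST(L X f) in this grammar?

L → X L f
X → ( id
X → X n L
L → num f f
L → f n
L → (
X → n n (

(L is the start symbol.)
{ '(', 'f', 'n', 'num' }

FIRST sets of the non-terminals involved (from the grammar, by fixed-point iteration):
  FIRST(L) = { '(', 'f', 'n', 'num' }

To compute FIRST(L X f), process the symbols left to right:
Symbol L is a non-terminal. Add FIRST(L) \ {ε} = { '(', 'f', 'n', 'num' }
L is not nullable (ε ∉ FIRST(L)), so stop here.
FIRST(L X f) = { '(', 'f', 'n', 'num' }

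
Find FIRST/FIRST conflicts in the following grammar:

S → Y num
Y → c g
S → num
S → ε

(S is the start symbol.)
No FIRST/FIRST conflicts.

A FIRST/FIRST conflict occurs when two productions N → α and N → β for the same non-terminal have FIRST(α) ∩ FIRST(β) ≠ ∅ (with ε ∈ FIRST of a nullable right-hand side, so two nullable alternatives also conflict).

FIRST sets of the non-terminals at (or reachable through a nullable prefix from) the front of some alternative:
  FIRST(Y) = { 'c' }

Productions for S:
  S → Y num: FIRST = { 'c' }
  S → num: FIRST = { 'num' }
  S → ε: FIRST = { ε }
Y has only one production, so no FIRST/FIRST conflict is possible there.

All alternatives of each non-terminal have pairwise disjoint FIRST sets.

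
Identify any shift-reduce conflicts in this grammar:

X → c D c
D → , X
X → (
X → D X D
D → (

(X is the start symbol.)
A shift-reduce conflict occurs when an LR(0) state has both:
  - a complete (reduce) item [A → α .] (dot at the end), and
  - a shift item [B → β . c γ] (dot before a terminal).

Augment with X' → X and build the canonical LR(0) collection (I0 = CLOSURE({[X' → . X]}), then GOTO on every symbol after a dot until no new states appear). It has 12 states:
  I0: { [D → . (], [D → . , X], [X → . (], [X → . D X D], [X → . c D c], [X' → . X] }  — shift
  I1: { [D → ( .], [X → ( .] }  — 2 reduces
  I2: { [D → , . X], [D → . (], [D → . , X], [X → . (], [X → . D X D], [X → . c D c] }  — shift
  I3: { [D → . (], [D → . , X], [X → . (], [X → . D X D], [X → . c D c], [X → D . X D] }  — shift
  I4: { [X' → X .] }  — accept
  I5: { [D → . (], [D → . , X], [X → c . D c] }  — shift
  I6: { [D → ( .] }  — reduce
  I7: { [X → c D . c] }  — shift
  I8: { [X → c D c .] }  — reduce
  I9: { [D → . (], [D → . , X], [X → D X . D] }  — shift
  I10: { [X → D X D .] }  — reduce
  I11: { [D → , X .] }  — reduce

No state contains both a complete item and a shift item.

Answer: No shift-reduce conflicts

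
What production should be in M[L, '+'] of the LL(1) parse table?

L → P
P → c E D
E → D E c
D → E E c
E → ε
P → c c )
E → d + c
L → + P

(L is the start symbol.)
L → + P

To find M[L, '+'], we find productions for L where '+' is in the predict set (PREDICT(N → α) = (FIRST(α) \ {ε}) ∪ (FOLLOW(N) if α ⇒* ε)).

Relevant sets:
  FIRST(P) = { 'c' }

L → P: PREDICT = { 'c' }
L → + P: PREDICT = { '+' }
  '+' is in predict set, so this production goes in M[L, '+']

M[L, '+'] = L → + P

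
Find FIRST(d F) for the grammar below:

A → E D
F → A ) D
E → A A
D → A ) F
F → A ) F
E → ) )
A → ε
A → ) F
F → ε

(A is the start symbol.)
{ 'd' }

To compute FIRST(d F), process the symbols left to right:
Symbol d is a terminal. Add 'd' and stop.
FIRST(d F) = { 'd' }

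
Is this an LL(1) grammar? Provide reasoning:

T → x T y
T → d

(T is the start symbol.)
A grammar is LL(1) if for each non-terminal N with multiple productions, the predict sets of those productions are pairwise disjoint, where PREDICT(N → α) = (FIRST(α) \ {ε}) ∪ (FOLLOW(N) if α ⇒* ε).

For T:
  PREDICT(T → x T y) = { 'x' }
  PREDICT(T → d) = { 'd' }

All predict sets are disjoint. The grammar IS LL(1).

Answer: Yes, the grammar is LL(1).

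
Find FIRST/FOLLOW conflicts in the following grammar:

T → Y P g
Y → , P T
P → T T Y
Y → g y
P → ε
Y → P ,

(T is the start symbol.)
Nullable non-terminals: P.
FIRST sets used below: FIRST(T) = { ',', 'g' }

P: nullable alternative(s) P → ε; FOLLOW(P) = { ',', 'g' }
  P → T T Y: FIRST \ {ε} = { ',', 'g' } — overlaps FOLLOW(P) on { ',', 'g' }: CONFLICT
  P → ε: FIRST \ {ε} = { } — this is the only nullable alternative, skip

T, Y have no nullable alternative, so no FIRST/FOLLOW check is needed there.

So the grammar has 1 FIRST/FOLLOW conflict (marked CONFLICT above).

Answer: Yes. P → T T Y with FOLLOW(P) on { ',', 'g' }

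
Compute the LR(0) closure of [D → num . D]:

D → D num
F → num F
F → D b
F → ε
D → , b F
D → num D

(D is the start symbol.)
Start with: [D → num . D]
  [D → num . D] has the dot before D: add [D → . D num], [D → . , b F], [D → . num D]
No further items can be added.

CLOSURE = { [D → . , b F], [D → . D num], [D → . num D], [D → num . D] }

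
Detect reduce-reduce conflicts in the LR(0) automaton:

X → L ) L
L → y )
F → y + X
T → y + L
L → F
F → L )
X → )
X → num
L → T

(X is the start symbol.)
A reduce-reduce conflict occurs when an LR(0) state has two complete items [A → α .] and [B → β .] — both call for a reduction, and with no lookahead the parser cannot choose between them.

Augment with X' → X and build the canonical LR(0) collection (I0 = CLOSURE({[X' → . X]}), then GOTO on every symbol after a dot until no new states appear). It has 15 states:
  I0: { [F → . L )], [F → . y + X], [L → . F], [L → . T], [L → . y )], [T → . y + L], [X → . )], [X → . L ) L], [X → . num], [X' → . X] }  — shift
  I1: { [X → ) .] }  — reduce
  I2: { [L → F .] }  — reduce
  I3: { [F → L . )], [X → L . ) L] }  — shift
  I4: { [L → T .] }  — reduce
  I5: { [X' → X .] }  — accept
  I6: { [X → num .] }  — reduce
  I7: { [F → y . + X], [L → y . )], [T → y . + L] }  — shift
  I8: { [L → y ) .] }  — reduce
  I9: { [F → . L )], [F → . y + X], [F → y + . X], [L → . F], [L → . T], [L → . y )], [T → . y + L], [T → y + . L], [X → . )], [X → . L ) L], [X → . num] }  — shift
  I10: { [F → L . )], [T → y + L .], [X → L . ) L] }  — shift, reduce
  I11: { [F → y + X .] }  — reduce
  I12: { [F → . L )], [F → . y + X], [F → L ) .], [L → . F], [L → . T], [L → . y )], [T → . y + L], [X → L ) . L] }  — shift, reduce
  I13: { [F → L . )], [X → L ) L .] }  — shift, reduce
  I14: { [F → L ) .] }  — reduce

No state contains more than one complete item.

Answer: No reduce-reduce conflicts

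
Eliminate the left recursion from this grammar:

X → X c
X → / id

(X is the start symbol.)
X → / id X'
X' → c X'
X' → ε

X is directly left-recursive. The standard transformation for
  A → A α₁ | ... | A α_m | β₁ | ... | β_n
is
  A  → β₁ A' | ... | β_n A'
  A' → α₁ A' | ... | α_m A' | ε

X → / id becomes X → / id X'
X → X c becomes X' → c X'
Add X' → ε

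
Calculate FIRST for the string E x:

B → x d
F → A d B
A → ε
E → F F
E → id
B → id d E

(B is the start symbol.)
{ 'd', 'id' }

FIRST sets of the non-terminals involved (from the grammar, by fixed-point iteration):
  FIRST(E) = { 'd', 'id' }

To compute FIRST(E x), process the symbols left to right:
Symbol E is a non-terminal. Add FIRST(E) \ {ε} = { 'd', 'id' }
E is not nullable (ε ∉ FIRST(E)), so stop here.
FIRST(E x) = { 'd', 'id' }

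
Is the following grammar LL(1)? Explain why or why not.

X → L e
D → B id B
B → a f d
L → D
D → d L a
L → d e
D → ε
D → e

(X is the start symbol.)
No. Predict set conflict for D: { 'a' }

A grammar is LL(1) if for each non-terminal N with multiple productions, the predict sets of those productions are pairwise disjoint, where PREDICT(N → α) = (FIRST(α) \ {ε}) ∪ (FOLLOW(N) if α ⇒* ε).

Relevant sets:
  FIRST(B) = { 'a' }
  FIRST(D) = { 'a', 'd', 'e', ε }
  FOLLOW(D) = { 'a', 'e' }
  FOLLOW(L) = { 'a', 'e' }

For D:
  PREDICT(D → B id B) = { 'a' }
  PREDICT(D → d L a) = { 'd' }
  PREDICT(D → ε) = { 'a', 'e' }
  PREDICT(D → e) = { 'e' }
For L:
  PREDICT(L → D) = { 'a', 'd', 'e' }
  PREDICT(L → d e) = { 'd' }
X, B have a single production, so nothing to check there.

Conflict found: Predict set conflict for D: { 'a' }
The grammar is NOT LL(1).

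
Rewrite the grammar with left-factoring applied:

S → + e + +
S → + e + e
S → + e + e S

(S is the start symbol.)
Left-factoring transforms A → αβ₁ | αβ₂ into A → αA' and A' → β₁ | β₂
(α is the longest common prefix among the alternatives). Repeat until
no nonterminal has two alternatives with a common prefix.

Round 1: S has alternatives sharing prefix '+ e +'. Introduce S': S → + e + S'
  Add: S' → +
  Add: S' → e
  Add: S' → e S

Round 2: S' has alternatives sharing prefix 'e'. Introduce S'': S' → e S''
  Add: S'' → ε
  Add: S'' → S

No remaining common prefixes — done.

Resulting grammar:
S → + e + S'
S' → +
S' → e S''
S'' → ε
S'' → S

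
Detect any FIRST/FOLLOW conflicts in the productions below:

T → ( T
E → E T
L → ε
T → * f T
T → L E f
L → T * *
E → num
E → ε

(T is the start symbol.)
Yes. E → E T with FOLLOW(E) on { '(', '*', 'f', 'num' }; E → num with FOLLOW(E) on { 'num' }; L → T '*' '*' with FOLLOW(L) on { '(', '*', 'f', 'num' }

Nullable non-terminals: E, L.
FIRST sets used below: FIRST(E) = { '(', '*', 'f', 'num', ε }, FIRST(T) = { '(', '*', 'f', 'num' }

E: nullable alternative(s) E → ε; FOLLOW(E) = { '(', '*', 'f', 'num' }
  E → E T: FIRST \ {ε} = { '(', '*', 'f', 'num' } — overlaps FOLLOW(E) on { '(', '*', 'f', 'num' }: CONFLICT
  E → num: FIRST \ {ε} = { 'num' } — overlaps FOLLOW(E) on { 'num' }: CONFLICT
  E → ε: FIRST \ {ε} = { } — this is the only nullable alternative, skip

L: nullable alternative(s) L → ε; FOLLOW(L) = { '(', '*', 'f', 'num' }
  L → ε: FIRST \ {ε} = { } — this is the only nullable alternative, skip
  L → T * *: FIRST \ {ε} = { '(', '*', 'f', 'num' } — overlaps FOLLOW(L) on { '(', '*', 'f', 'num' }: CONFLICT

T has no nullable alternative, so no FIRST/FOLLOW check is needed there.

So the grammar has 3 FIRST/FOLLOW conflicts (marked CONFLICT above).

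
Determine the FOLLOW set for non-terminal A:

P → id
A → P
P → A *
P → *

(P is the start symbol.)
{ '*' }

To compute FOLLOW(A), find every occurrence of A on a right-hand side N → α A β: add FIRST(β) \ {ε}, and if β is empty or nullable also add FOLLOW(N). Iterate to a fixed point.

In P → A *: A is followed by '*', add FIRST('*') \ {ε} = { '*' }

Taking the union: FOLLOW(A) = { '*' }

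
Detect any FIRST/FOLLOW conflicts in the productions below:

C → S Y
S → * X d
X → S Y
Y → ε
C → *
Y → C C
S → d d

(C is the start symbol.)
A FIRST/FOLLOW conflict occurs when a non-terminal N has a nullable alternative N → β (β ⇒* ε) and another alternative N → α with FIRST(α) ∩ FOLLOW(N) ≠ ∅: on such a lookahead the parser cannot decide between expanding α and letting N vanish via β.

Nullable non-terminals: Y.
FIRST sets used below: FIRST(C) = { '*', 'd' }

Y: nullable alternative(s) Y → ε; FOLLOW(Y) = { $, '*', 'd' }
  Y → ε: FIRST \ {ε} = { } — this is the only nullable alternative, skip
  Y → C C: FIRST \ {ε} = { '*', 'd' } — overlaps FOLLOW(Y) on { '*', 'd' }: CONFLICT

C, S, X have no nullable alternative, so no FIRST/FOLLOW check is needed there.

So the grammar has 1 FIRST/FOLLOW conflict (marked CONFLICT above).

Answer: Yes. Y → C C with FOLLOW(Y) on { '*', 'd' }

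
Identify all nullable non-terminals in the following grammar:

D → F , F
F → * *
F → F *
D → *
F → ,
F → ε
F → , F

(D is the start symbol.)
A non-terminal is nullable if it can derive ε (the empty string): either it has an ε-production, or it has a production whose right-hand side consists entirely of nullable non-terminals.

ε-productions: F → ε
So F is immediately nullable.
No further non-terminal can be added: every production for the remaining non-terminals contains a terminal or a non-nullable non-terminal.
Nullable = { 'F' }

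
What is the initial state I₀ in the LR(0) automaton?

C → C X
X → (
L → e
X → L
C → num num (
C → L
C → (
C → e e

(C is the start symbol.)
First, augment the grammar with C' → C
I₀ = CLOSURE({ [C' → . C] }):
  [C' → . C] has the dot before C: add [C → . C X], [C → . num num (], [C → . L], [C → . (], [C → . e e]
  [C → . L] has the dot before L: add [L → . e]
No further items can be added.

I₀ = { [C → . (], [C → . C X], [C → . L], [C → . e e], [C → . num num (], [C' → . C], [L → . e] }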